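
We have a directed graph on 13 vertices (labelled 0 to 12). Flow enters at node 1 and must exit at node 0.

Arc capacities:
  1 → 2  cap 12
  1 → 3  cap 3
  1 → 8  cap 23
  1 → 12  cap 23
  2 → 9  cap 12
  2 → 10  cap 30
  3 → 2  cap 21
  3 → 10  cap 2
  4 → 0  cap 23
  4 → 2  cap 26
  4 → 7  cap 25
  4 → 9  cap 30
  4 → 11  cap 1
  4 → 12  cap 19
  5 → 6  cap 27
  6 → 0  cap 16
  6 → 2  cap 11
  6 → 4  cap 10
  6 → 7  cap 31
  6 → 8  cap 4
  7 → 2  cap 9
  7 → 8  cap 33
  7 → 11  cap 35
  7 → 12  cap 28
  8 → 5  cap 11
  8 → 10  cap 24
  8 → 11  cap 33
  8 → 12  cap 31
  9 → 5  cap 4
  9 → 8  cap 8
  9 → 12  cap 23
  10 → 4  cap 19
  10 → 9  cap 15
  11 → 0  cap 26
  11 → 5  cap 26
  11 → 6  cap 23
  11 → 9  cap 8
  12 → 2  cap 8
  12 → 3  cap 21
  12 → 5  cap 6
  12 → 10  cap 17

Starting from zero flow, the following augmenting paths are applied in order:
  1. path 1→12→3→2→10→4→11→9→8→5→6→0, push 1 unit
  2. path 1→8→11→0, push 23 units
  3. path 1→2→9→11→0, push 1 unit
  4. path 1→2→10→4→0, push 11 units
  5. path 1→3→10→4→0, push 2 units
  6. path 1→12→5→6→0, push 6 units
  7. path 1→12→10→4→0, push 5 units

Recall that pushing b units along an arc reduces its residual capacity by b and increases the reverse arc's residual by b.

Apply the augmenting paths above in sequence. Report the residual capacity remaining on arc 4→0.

after path 1 (1→12→3→2→10→4→11→9→8→5→6→0, push 1): res(4,0)=23
after path 2 (1→8→11→0, push 23): res(4,0)=23
after path 3 (1→2→9→11→0, push 1): res(4,0)=23
after path 4 (1→2→10→4→0, push 11): res(4,0)=12
after path 5 (1→3→10→4→0, push 2): res(4,0)=10
after path 6 (1→12→5→6→0, push 6): res(4,0)=10
after path 7 (1→12→10→4→0, push 5): res(4,0)=5

Residual capacity of (4,0): 5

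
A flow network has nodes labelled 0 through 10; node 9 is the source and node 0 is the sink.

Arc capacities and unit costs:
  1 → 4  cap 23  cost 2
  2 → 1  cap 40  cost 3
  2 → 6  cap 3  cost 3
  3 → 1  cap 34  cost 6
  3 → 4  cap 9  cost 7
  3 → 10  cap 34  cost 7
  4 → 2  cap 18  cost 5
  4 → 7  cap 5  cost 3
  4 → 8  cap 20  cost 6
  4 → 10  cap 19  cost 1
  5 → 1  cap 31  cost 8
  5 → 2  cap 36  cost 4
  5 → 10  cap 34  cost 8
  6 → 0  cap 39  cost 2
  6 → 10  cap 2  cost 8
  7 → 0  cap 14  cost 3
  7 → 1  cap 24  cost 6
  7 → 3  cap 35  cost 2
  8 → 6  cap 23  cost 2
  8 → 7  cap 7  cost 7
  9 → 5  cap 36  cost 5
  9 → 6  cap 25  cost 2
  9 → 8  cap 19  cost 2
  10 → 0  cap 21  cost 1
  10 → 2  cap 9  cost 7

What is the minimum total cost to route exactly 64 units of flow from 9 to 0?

shortest-cost path #1: 9→6→0 push 25 @ unit cost 4 (adds 100)
shortest-cost path #2: 9→8→6→0 push 14 @ unit cost 6 (adds 84)
shortest-cost path #3: 9→8→7→0 push 5 @ unit cost 12 (adds 60)
shortest-cost path #4: 9→5→10→0 push 20 @ unit cost 14 (adds 280)
total cost = 524

Minimum cost for 64 units: 524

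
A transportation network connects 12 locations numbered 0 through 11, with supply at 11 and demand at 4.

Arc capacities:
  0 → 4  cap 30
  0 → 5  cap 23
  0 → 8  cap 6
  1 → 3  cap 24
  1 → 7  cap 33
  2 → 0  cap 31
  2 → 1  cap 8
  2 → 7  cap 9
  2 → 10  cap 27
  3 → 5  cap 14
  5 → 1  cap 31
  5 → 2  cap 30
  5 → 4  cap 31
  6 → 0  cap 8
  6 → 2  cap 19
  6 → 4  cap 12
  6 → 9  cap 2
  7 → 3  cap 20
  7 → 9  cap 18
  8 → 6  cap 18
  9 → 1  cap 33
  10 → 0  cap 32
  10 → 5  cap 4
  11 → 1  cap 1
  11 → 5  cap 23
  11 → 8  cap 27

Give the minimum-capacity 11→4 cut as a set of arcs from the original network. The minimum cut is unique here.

Min-cut arcs: {(8,6), (11,1), (11,5)} (total capacity 42)

augment #1: 11→5→4 push 23
augment #2: 11→8→6→4 push 12
augment #3: 11→1→3→5→4 push 1
augment #4: 11→8→6→0→4 push 6
max flow = 42; residual-reachable set from 11 gives S-side
cut edges (S→T): {(8,6), (11,1), (11,5)} total cap 42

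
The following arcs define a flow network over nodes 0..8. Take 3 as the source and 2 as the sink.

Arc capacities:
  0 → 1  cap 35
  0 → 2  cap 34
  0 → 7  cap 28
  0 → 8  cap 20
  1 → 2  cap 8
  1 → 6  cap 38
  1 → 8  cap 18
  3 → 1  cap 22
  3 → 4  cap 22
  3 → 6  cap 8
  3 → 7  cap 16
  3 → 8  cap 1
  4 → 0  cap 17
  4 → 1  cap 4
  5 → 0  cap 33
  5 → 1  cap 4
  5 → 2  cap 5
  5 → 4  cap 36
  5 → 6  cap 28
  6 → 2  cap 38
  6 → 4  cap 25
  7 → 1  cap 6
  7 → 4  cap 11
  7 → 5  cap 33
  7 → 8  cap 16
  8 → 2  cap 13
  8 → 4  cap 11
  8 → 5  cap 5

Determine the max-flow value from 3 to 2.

Maximum flow value: 68

augment #1: 3→1→2 bottleneck 8, total now 8
augment #2: 3→6→2 bottleneck 8, total now 16
augment #3: 3→8→2 bottleneck 1, total now 17
augment #4: 3→1→6→2 bottleneck 14, total now 31
augment #5: 3→4→0→2 bottleneck 17, total now 48
augment #6: 3→7→5→2 bottleneck 5, total now 53
augment #7: 3→7→8→2 bottleneck 11, total now 64
augment #8: 3→4→1→6→2 bottleneck 4, total now 68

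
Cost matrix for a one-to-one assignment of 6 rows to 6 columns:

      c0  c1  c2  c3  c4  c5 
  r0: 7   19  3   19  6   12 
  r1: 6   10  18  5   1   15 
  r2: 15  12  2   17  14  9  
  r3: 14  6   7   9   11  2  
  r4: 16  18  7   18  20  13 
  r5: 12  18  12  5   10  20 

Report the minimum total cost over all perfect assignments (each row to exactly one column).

Minimum assignment cost: 34

one of 2 optimal assignments: row0→col0 (cost 7), row1→col4 (cost 1), row2→col1 (cost 12), row3→col5 (cost 2), row4→col2 (cost 7), row5→col3 (cost 5)
total = 7 + 1 + 12 + 2 + 7 + 5 = 34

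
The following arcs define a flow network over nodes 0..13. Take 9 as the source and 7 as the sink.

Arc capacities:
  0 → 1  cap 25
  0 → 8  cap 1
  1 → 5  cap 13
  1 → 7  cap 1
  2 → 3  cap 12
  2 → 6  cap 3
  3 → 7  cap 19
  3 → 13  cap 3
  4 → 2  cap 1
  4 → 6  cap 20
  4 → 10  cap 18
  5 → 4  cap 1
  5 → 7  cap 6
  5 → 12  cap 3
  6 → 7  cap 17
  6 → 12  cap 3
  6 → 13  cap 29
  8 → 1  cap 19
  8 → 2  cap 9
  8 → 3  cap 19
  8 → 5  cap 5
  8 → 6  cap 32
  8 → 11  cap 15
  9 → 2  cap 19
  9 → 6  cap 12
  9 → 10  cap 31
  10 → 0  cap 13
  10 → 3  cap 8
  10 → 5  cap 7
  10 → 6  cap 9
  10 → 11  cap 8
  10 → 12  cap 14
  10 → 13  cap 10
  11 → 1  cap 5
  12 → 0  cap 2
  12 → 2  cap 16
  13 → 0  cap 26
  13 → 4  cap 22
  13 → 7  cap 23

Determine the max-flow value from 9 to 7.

Maximum flow value: 58

augment #1: 9→6→7 bottleneck 12, total now 12
augment #2: 9→2→3→7 bottleneck 12, total now 24
augment #3: 9→2→6→7 bottleneck 3, total now 27
augment #4: 9→10→3→7 bottleneck 7, total now 34
augment #5: 9→10→5→7 bottleneck 6, total now 40
augment #6: 9→10→6→7 bottleneck 2, total now 42
augment #7: 9→10→13→7 bottleneck 10, total now 52
augment #8: 9→10→0→1→7 bottleneck 1, total now 53
augment #9: 9→10→3→13→7 bottleneck 1, total now 54
augment #10: 9→10→6→13→7 bottleneck 4, total now 58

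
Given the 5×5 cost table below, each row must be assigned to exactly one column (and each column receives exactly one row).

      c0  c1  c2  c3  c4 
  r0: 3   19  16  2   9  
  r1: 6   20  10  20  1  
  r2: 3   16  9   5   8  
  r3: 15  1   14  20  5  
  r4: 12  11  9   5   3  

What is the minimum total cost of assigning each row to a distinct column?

Minimum assignment cost: 16

optimal assignment: row0→col3 (cost 2), row1→col4 (cost 1), row2→col0 (cost 3), row3→col1 (cost 1), row4→col2 (cost 9)
total = 2 + 1 + 3 + 1 + 9 = 16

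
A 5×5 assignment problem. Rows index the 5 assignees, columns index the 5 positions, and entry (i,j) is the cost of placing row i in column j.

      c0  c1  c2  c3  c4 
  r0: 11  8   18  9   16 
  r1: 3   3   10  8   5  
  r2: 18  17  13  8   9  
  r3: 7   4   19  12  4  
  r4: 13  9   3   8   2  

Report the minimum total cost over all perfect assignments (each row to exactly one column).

Minimum assignment cost: 26

optimal assignment: row0→col1 (cost 8), row1→col0 (cost 3), row2→col3 (cost 8), row3→col4 (cost 4), row4→col2 (cost 3)
total = 8 + 3 + 8 + 4 + 3 = 26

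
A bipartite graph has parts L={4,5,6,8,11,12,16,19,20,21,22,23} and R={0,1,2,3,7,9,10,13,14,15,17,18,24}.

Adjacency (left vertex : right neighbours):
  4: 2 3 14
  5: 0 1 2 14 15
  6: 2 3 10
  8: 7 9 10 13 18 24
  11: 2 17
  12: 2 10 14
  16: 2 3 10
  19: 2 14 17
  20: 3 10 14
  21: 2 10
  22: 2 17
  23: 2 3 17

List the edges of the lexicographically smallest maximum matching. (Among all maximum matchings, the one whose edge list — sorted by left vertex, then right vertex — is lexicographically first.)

Lex-smallest maximum matching: {(4,2), (5,0), (6,3), (8,7), (11,17), (12,10), (19,14)}

|M| = 7 (so the lex-smallest maximum matching has 7 edges)
process left vertices in ascending order; for each, take the smallest-labelled available neighbour that still permits 7 edges overall, or leave it unmatched if none does
lex-smallest matching: {4-2, 5-0, 6-3, 8-7, 11-17, 12-10, 19-14}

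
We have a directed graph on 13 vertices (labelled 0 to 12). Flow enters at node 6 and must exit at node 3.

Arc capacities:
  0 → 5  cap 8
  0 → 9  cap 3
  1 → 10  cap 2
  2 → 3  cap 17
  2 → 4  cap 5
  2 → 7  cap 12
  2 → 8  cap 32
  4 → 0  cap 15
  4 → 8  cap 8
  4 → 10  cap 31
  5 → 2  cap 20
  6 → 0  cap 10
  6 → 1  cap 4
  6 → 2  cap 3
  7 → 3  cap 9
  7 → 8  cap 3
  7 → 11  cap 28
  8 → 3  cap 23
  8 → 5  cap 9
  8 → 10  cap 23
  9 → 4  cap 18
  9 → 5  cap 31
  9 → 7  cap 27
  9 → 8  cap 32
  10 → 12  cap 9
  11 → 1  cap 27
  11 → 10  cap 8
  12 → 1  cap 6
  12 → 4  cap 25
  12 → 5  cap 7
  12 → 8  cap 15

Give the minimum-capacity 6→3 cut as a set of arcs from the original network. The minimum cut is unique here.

augment #1: 6→2→3 push 3
augment #2: 6→0→5→2→3 push 8
augment #3: 6→0→9→7→3 push 2
augment #4: 6→1→10→12→8→3 push 2
max flow = 15; residual-reachable set from 6 gives S-side
cut edges (S→T): {(1,10), (6,0), (6,2)} total cap 15

Min-cut arcs: {(1,10), (6,0), (6,2)} (total capacity 15)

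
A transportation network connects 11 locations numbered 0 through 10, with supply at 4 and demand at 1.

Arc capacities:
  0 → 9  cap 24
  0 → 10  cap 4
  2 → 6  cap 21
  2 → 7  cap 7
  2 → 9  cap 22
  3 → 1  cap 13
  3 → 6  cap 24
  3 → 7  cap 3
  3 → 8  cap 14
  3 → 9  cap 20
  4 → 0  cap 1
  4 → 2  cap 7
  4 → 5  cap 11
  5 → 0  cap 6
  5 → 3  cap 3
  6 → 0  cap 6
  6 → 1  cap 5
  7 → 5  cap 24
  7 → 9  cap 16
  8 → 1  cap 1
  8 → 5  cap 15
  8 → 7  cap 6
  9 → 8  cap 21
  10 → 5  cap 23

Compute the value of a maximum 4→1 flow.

augment #1: 4→2→6→1 bottleneck 5, total now 5
augment #2: 4→5→3→1 bottleneck 3, total now 8
augment #3: 4→0→9→8→1 bottleneck 1, total now 9

Maximum flow value: 9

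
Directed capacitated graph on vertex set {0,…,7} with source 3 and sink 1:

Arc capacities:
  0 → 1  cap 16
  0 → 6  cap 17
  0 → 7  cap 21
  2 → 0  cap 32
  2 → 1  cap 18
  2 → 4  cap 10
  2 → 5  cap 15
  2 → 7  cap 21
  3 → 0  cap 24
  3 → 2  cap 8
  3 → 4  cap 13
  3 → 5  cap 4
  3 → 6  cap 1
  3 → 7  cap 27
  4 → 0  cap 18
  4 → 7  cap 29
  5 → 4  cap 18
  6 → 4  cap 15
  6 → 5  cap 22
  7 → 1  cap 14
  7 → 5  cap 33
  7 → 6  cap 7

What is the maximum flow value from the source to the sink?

augment #1: 3→0→1 bottleneck 16, total now 16
augment #2: 3→2→1 bottleneck 8, total now 24
augment #3: 3→7→1 bottleneck 14, total now 38

Maximum flow value: 38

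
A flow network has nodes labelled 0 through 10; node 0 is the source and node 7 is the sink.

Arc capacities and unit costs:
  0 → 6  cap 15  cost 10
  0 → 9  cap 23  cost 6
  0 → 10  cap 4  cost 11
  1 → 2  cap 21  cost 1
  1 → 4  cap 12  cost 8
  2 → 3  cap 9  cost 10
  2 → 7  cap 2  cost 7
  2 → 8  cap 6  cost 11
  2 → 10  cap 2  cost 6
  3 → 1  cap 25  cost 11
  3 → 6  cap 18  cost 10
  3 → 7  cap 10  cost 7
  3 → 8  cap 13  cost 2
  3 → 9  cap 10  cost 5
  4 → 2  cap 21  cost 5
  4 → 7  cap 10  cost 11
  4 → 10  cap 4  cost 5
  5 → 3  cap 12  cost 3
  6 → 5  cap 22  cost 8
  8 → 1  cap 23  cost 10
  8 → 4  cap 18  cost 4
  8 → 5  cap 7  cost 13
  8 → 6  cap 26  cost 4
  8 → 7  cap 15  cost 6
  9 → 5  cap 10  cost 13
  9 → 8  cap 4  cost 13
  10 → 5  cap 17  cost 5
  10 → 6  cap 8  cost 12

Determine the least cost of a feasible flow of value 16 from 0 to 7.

shortest-cost path #1: 0→9→8→7 push 4 @ unit cost 25 (adds 100)
shortest-cost path #2: 0→10→5→3→7 push 4 @ unit cost 26 (adds 104)
shortest-cost path #3: 0→6→5→3→7 push 6 @ unit cost 28 (adds 168)
shortest-cost path #4: 0→6→5→3→8→7 push 2 @ unit cost 29 (adds 58)
total cost = 430

Minimum cost for 16 units: 430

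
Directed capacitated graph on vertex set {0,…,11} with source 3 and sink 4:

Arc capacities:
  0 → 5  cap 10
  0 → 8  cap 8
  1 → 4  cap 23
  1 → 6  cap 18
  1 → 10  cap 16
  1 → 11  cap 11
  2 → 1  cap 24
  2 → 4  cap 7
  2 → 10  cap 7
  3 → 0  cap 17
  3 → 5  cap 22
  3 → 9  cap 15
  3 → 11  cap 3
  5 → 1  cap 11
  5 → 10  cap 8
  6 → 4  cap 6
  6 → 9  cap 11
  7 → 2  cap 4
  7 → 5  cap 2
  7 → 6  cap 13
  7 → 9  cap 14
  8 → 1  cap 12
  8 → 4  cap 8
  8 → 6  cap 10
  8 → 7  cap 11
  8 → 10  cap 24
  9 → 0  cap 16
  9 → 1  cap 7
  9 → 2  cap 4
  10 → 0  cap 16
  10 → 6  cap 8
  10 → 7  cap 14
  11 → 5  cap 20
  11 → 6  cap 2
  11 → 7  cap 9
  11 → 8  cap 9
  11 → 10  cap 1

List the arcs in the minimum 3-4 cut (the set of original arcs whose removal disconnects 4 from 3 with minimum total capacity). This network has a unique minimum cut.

Min-cut arcs: {(0,8), (3,11), (5,1), (5,10), (9,1), (9,2)} (total capacity 41)

augment #1: 3→0→8→4 push 8
augment #2: 3→5→1→4 push 11
augment #3: 3→9→1→4 push 7
augment #4: 3→9→2→4 push 4
augment #5: 3→11→6→4 push 2
augment #6: 3→5→10→6→4 push 4
augment #7: 3→11→7→2→4 push 1
augment #8: 3→5→10→7→2→4 push 2
augment #9: 3→5→10→7→2→1→4 push 1
augment #10: 3→5→10→6→11→8→1→4 push 1
max flow = 41; residual-reachable set from 3 gives S-side
cut edges (S→T): {(0,8), (3,11), (5,1), (5,10), (9,1), (9,2)} total cap 41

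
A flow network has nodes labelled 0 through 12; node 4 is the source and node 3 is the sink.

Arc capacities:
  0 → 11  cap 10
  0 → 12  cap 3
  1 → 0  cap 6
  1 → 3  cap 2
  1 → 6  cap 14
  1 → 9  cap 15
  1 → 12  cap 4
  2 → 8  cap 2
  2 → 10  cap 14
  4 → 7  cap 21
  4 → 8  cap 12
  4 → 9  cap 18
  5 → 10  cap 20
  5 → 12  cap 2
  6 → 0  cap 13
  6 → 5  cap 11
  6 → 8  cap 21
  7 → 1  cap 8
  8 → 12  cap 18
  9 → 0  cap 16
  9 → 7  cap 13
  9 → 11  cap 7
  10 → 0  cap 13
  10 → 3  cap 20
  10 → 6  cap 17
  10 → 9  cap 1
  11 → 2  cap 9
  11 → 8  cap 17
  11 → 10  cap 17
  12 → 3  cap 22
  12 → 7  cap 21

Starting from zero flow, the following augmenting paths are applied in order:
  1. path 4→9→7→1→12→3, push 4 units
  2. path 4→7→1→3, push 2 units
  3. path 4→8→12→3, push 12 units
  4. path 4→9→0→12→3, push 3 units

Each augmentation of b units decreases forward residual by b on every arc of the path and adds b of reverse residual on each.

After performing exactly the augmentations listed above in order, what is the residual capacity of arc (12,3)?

Residual capacity of (12,3): 3

after path 1 (4→9→7→1→12→3, push 4): res(12,3)=18
after path 2 (4→7→1→3, push 2): res(12,3)=18
after path 3 (4→8→12→3, push 12): res(12,3)=6
after path 4 (4→9→0→12→3, push 3): res(12,3)=3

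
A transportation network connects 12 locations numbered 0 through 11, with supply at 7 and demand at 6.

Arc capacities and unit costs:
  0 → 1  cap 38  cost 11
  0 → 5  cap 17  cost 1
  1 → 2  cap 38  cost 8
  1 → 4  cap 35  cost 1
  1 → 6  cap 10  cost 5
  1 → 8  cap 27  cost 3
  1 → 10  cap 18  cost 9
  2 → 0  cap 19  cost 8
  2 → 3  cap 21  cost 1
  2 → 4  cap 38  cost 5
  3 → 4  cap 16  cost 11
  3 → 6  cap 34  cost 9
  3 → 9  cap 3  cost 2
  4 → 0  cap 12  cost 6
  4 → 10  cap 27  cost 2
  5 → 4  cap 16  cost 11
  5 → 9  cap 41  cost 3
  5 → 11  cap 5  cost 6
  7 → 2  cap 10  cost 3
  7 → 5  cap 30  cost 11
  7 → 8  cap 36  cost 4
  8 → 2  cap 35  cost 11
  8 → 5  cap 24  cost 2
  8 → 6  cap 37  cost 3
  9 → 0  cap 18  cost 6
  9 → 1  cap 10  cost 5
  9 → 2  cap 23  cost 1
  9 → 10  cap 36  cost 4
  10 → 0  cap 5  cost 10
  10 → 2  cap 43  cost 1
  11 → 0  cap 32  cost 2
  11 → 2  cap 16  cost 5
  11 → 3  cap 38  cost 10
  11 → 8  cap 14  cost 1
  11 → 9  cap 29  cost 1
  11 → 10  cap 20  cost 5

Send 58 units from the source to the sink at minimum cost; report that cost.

Minimum cost for 58 units: 668

shortest-cost path #1: 7→8→6 push 36 @ unit cost 7 (adds 252)
shortest-cost path #2: 7→2→3→6 push 10 @ unit cost 13 (adds 130)
shortest-cost path #3: 7→5→11→8→6 push 1 @ unit cost 21 (adds 21)
shortest-cost path #4: 7→5→9→1→6 push 10 @ unit cost 24 (adds 240)
shortest-cost path #5: 7→5→9→2→3→6 push 1 @ unit cost 25 (adds 25)
total cost = 668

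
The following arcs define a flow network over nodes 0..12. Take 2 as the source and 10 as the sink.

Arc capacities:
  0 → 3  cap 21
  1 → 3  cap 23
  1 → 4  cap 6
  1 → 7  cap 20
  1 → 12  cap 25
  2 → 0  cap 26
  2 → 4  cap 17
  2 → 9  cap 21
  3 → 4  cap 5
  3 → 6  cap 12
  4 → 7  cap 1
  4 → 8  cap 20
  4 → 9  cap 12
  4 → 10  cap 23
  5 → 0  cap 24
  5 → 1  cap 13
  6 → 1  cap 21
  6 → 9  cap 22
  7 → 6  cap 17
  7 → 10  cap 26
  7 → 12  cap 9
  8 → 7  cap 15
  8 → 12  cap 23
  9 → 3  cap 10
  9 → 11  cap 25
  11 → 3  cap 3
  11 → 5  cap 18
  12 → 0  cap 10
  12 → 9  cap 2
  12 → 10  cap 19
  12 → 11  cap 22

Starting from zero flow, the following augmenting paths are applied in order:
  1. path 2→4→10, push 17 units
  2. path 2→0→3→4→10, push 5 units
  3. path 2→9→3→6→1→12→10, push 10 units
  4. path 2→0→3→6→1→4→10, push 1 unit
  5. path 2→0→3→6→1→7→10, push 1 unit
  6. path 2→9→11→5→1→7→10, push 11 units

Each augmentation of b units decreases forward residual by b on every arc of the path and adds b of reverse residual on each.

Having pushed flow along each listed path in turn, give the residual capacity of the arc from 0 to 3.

Residual capacity of (0,3): 14

after path 1 (2→4→10, push 17): res(0,3)=21
after path 2 (2→0→3→4→10, push 5): res(0,3)=16
after path 3 (2→9→3→6→1→12→10, push 10): res(0,3)=16
after path 4 (2→0→3→6→1→4→10, push 1): res(0,3)=15
after path 5 (2→0→3→6→1→7→10, push 1): res(0,3)=14
after path 6 (2→9→11→5→1→7→10, push 11): res(0,3)=14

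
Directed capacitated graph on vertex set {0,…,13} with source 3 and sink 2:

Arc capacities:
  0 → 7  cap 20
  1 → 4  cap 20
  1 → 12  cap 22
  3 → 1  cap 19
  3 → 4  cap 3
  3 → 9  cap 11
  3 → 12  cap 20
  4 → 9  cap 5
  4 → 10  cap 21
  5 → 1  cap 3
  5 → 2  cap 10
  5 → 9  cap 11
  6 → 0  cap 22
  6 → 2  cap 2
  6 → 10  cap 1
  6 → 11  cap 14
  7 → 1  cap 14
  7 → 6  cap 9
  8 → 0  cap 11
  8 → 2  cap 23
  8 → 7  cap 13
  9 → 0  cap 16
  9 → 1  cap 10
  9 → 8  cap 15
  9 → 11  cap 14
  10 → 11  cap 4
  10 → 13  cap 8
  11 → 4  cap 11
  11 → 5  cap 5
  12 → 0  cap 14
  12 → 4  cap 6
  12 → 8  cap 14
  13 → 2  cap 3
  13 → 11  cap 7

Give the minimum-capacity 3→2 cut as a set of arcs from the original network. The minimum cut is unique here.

augment #1: 3→9→8→2 push 11
augment #2: 3→12→8→2 push 12
augment #3: 3→4→10→13→2 push 3
augment #4: 3→12→0→7→6→2 push 2
augment #5: 3→1→4→9→11→5→2 push 5
max flow = 33; residual-reachable set from 3 gives S-side
cut edges (S→T): {(6,2), (8,2), (11,5), (13,2)} total cap 33

Min-cut arcs: {(6,2), (8,2), (11,5), (13,2)} (total capacity 33)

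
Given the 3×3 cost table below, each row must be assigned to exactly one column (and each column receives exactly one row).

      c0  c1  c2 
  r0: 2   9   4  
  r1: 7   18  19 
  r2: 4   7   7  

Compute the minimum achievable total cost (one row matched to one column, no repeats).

Minimum assignment cost: 18

optimal assignment: row0→col2 (cost 4), row1→col0 (cost 7), row2→col1 (cost 7)
total = 4 + 7 + 7 = 18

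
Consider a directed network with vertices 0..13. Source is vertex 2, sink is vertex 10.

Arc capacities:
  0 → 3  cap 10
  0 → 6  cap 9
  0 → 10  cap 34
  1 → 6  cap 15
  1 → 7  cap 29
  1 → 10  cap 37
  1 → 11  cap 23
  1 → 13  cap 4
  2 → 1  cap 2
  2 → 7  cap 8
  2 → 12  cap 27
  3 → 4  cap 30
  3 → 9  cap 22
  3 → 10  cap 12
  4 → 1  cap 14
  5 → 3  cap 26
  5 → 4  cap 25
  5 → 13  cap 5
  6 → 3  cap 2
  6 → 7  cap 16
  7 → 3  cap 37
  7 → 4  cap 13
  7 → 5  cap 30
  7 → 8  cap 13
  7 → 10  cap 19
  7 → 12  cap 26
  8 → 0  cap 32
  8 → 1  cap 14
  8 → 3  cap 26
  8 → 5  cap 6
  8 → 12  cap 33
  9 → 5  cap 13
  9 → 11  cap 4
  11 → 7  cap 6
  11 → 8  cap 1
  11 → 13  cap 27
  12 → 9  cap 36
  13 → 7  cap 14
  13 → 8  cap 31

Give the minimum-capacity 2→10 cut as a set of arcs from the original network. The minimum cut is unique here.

augment #1: 2→1→10 push 2
augment #2: 2→7→10 push 8
augment #3: 2→12→9→5→3→10 push 12
augment #4: 2→12→9→11→7→10 push 4
augment #5: 2→12→9→5→4→1→10 push 1
max flow = 27; residual-reachable set from 2 gives S-side
cut edges (S→T): {(2,1), (2,7), (9,5), (9,11)} total cap 27

Min-cut arcs: {(2,1), (2,7), (9,5), (9,11)} (total capacity 27)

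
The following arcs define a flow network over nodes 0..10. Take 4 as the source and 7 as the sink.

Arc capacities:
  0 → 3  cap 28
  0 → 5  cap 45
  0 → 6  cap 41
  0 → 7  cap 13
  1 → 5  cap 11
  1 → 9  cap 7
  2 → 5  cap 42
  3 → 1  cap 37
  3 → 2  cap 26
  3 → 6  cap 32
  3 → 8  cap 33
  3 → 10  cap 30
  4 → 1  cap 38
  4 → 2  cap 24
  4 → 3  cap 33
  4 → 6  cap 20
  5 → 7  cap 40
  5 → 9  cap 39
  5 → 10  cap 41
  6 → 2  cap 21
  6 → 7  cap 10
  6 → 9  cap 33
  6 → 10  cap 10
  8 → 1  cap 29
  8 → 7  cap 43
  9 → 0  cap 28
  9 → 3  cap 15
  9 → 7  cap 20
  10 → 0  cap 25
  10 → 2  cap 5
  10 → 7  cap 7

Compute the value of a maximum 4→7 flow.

augment #1: 4→6→7 bottleneck 10, total now 10
augment #2: 4→1→5→7 bottleneck 11, total now 21
augment #3: 4→1→9→7 bottleneck 7, total now 28
augment #4: 4→2→5→7 bottleneck 24, total now 52
augment #5: 4→3→8→7 bottleneck 33, total now 85
augment #6: 4→6→9→7 bottleneck 10, total now 95

Maximum flow value: 95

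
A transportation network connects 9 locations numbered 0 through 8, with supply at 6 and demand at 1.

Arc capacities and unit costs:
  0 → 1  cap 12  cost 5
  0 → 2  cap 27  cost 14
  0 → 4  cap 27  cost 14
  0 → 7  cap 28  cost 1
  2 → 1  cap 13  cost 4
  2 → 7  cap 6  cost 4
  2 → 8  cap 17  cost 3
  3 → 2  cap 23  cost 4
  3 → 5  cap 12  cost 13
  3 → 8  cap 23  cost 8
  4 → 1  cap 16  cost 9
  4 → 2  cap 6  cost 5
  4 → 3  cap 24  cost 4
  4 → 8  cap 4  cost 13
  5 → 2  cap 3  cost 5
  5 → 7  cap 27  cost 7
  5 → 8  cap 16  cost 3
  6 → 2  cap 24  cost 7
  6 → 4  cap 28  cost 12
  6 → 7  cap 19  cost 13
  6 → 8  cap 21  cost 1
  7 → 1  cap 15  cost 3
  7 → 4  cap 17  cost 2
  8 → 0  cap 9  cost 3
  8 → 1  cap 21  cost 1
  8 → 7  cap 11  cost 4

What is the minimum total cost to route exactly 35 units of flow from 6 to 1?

Minimum cost for 35 units: 199

shortest-cost path #1: 6→8→1 push 21 @ unit cost 2 (adds 42)
shortest-cost path #2: 6→2→1 push 13 @ unit cost 11 (adds 143)
shortest-cost path #3: 6→2→7→1 push 1 @ unit cost 14 (adds 14)
total cost = 199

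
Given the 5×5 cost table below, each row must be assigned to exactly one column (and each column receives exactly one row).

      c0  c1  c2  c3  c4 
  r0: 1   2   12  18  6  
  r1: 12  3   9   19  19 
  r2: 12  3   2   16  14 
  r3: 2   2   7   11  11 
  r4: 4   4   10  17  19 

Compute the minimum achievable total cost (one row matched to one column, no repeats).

Minimum assignment cost: 26

optimal assignment: row0→col4 (cost 6), row1→col1 (cost 3), row2→col2 (cost 2), row3→col3 (cost 11), row4→col0 (cost 4)
total = 6 + 3 + 2 + 11 + 4 = 26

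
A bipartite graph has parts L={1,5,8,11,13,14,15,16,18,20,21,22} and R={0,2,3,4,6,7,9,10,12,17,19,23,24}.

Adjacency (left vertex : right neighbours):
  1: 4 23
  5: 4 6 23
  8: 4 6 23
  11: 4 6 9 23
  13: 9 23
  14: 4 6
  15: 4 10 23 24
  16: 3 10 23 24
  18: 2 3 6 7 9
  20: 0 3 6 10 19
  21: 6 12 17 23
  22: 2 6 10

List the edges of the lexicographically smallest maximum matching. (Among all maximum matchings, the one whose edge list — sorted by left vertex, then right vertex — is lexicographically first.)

|M| = 10 (so the lex-smallest maximum matching has 10 edges)
process left vertices in ascending order; for each, take the smallest-labelled available neighbour that still permits 10 edges overall, or leave it unmatched if none does
lex-smallest matching: {1-4, 5-6, 8-23, 11-9, 15-10, 16-3, 18-7, 20-0, 21-12, 22-2}

Lex-smallest maximum matching: {(1,4), (5,6), (8,23), (11,9), (15,10), (16,3), (18,7), (20,0), (21,12), (22,2)}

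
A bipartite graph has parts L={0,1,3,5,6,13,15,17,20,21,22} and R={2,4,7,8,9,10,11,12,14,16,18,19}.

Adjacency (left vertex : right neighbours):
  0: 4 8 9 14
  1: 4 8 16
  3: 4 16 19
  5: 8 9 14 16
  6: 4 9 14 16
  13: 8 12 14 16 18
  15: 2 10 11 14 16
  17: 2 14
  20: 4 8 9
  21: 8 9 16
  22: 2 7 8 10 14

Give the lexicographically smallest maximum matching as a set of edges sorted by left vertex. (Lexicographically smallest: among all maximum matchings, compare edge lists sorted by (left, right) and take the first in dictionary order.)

Lex-smallest maximum matching: {(0,4), (1,8), (3,19), (5,9), (6,14), (13,12), (15,10), (17,2), (21,16), (22,7)}

|M| = 10 (so the lex-smallest maximum matching has 10 edges)
process left vertices in ascending order; for each, take the smallest-labelled available neighbour that still permits 10 edges overall, or leave it unmatched if none does
lex-smallest matching: {0-4, 1-8, 3-19, 5-9, 6-14, 13-12, 15-10, 17-2, 21-16, 22-7}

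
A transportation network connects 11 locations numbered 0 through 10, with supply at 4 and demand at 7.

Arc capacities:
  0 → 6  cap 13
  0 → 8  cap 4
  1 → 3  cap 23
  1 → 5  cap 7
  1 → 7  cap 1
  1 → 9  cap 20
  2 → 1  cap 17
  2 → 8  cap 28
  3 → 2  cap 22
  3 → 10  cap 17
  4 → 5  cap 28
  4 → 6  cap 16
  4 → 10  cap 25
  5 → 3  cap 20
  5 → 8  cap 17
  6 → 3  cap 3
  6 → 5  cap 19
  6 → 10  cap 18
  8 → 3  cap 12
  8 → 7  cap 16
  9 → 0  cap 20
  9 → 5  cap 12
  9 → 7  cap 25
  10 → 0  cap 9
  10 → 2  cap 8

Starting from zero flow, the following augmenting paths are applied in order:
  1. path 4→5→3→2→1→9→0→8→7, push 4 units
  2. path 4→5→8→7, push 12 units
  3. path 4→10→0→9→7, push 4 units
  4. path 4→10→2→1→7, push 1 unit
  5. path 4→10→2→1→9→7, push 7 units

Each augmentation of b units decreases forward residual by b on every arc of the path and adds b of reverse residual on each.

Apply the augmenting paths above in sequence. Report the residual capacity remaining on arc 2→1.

Residual capacity of (2,1): 5

after path 1 (4→5→3→2→1→9→0→8→7, push 4): res(2,1)=13
after path 2 (4→5→8→7, push 12): res(2,1)=13
after path 3 (4→10→0→9→7, push 4): res(2,1)=13
after path 4 (4→10→2→1→7, push 1): res(2,1)=12
after path 5 (4→10→2→1→9→7, push 7): res(2,1)=5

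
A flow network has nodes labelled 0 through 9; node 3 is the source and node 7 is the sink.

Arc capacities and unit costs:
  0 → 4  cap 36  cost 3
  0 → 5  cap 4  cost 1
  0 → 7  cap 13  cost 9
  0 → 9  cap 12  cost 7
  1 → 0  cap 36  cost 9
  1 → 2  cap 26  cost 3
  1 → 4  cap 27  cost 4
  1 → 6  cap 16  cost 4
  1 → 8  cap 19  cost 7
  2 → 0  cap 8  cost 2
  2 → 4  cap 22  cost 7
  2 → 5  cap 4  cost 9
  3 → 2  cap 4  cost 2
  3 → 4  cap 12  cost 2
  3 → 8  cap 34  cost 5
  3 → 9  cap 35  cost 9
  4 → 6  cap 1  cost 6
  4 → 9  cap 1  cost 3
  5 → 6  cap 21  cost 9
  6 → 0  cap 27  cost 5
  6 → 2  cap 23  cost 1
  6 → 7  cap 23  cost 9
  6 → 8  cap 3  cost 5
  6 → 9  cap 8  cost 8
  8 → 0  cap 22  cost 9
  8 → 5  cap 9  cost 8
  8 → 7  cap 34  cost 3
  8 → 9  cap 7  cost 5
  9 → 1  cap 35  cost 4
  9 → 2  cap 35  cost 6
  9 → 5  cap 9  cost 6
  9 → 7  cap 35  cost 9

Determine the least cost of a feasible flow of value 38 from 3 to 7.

Minimum cost for 38 units: 324

shortest-cost path #1: 3→8→7 push 34 @ unit cost 8 (adds 272)
shortest-cost path #2: 3→2→0→7 push 4 @ unit cost 13 (adds 52)
total cost = 324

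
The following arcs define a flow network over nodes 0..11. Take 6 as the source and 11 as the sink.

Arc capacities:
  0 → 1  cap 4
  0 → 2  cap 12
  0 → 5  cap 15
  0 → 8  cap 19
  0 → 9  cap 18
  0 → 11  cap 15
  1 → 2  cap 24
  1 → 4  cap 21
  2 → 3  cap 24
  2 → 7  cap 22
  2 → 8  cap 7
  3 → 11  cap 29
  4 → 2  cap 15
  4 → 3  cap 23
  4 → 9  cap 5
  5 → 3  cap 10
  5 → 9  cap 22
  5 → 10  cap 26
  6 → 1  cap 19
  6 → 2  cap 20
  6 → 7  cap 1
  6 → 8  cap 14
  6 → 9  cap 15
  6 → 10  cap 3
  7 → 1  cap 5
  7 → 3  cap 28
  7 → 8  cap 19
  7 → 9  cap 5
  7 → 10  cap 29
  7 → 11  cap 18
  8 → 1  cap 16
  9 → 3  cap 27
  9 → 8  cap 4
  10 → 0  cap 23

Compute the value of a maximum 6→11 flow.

Maximum flow value: 55

augment #1: 6→7→11 bottleneck 1, total now 1
augment #2: 6→2→3→11 bottleneck 20, total now 21
augment #3: 6→9→3→11 bottleneck 9, total now 30
augment #4: 6→10→0→11 bottleneck 3, total now 33
augment #5: 6→1→2→7→11 bottleneck 17, total now 50
augment #6: 6→1→2→7→10→0→11 bottleneck 2, total now 52
augment #7: 6→8→1→2→7→10→0→11 bottleneck 3, total now 55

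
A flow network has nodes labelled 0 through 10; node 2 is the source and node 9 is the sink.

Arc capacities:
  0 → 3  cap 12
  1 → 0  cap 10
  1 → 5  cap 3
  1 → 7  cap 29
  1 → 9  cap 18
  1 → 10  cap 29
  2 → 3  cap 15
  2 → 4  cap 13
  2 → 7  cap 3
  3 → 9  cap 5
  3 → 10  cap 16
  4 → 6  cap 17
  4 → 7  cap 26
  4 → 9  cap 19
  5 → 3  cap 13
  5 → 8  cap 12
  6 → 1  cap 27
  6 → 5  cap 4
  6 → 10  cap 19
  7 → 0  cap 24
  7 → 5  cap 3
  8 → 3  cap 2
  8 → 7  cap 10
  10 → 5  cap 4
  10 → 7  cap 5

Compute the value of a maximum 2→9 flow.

Maximum flow value: 18

augment #1: 2→3→9 bottleneck 5, total now 5
augment #2: 2→4→9 bottleneck 13, total now 18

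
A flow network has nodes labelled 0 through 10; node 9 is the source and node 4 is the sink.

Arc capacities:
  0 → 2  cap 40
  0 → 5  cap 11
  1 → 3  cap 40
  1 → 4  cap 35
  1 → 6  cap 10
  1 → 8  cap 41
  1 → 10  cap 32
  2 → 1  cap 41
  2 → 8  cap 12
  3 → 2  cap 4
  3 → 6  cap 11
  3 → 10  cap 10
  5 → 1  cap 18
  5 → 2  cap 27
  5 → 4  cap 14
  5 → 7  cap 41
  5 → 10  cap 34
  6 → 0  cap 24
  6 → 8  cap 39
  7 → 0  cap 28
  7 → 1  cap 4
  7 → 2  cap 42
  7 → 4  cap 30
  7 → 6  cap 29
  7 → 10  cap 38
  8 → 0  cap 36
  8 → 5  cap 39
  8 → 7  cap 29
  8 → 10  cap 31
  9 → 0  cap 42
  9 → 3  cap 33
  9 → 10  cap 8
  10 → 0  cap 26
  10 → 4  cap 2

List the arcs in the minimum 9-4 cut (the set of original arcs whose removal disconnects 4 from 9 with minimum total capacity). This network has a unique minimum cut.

Min-cut arcs: {(0,2), (0,5), (3,2), (3,6), (10,4)} (total capacity 68)

augment #1: 9→10→4 push 2
augment #2: 9→0→5→4 push 11
augment #3: 9→0→2→1→4 push 31
augment #4: 9→3→2→1→4 push 4
augment #5: 9→3→6→8→5→4 push 3
augment #6: 9→3→6→8→7→4 push 8
augment #7: 9→10→0→2→8→7→4 push 6
augment #8: 9→3→10→0→2→8→7→4 push 3
max flow = 68; residual-reachable set from 9 gives S-side
cut edges (S→T): {(0,2), (0,5), (3,2), (3,6), (10,4)} total cap 68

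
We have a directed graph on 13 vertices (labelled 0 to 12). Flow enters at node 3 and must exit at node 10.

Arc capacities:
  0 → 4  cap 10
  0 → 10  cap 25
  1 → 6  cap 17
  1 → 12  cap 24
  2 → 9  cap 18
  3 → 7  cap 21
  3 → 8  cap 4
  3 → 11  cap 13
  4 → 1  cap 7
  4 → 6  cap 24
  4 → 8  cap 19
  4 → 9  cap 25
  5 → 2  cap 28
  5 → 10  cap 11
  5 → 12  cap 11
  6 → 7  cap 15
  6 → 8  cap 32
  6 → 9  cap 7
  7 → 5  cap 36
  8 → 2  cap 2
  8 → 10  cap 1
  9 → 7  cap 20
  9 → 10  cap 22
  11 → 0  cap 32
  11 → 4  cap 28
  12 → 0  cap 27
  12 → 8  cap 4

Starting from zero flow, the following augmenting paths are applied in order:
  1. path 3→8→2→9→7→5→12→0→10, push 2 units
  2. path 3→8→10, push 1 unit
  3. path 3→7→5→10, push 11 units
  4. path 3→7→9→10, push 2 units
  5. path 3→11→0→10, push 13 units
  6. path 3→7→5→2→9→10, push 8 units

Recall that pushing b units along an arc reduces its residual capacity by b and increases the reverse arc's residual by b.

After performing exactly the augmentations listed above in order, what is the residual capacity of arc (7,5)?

after path 1 (3→8→2→9→7→5→12→0→10, push 2): res(7,5)=34
after path 2 (3→8→10, push 1): res(7,5)=34
after path 3 (3→7→5→10, push 11): res(7,5)=23
after path 4 (3→7→9→10, push 2): res(7,5)=23
after path 5 (3→11→0→10, push 13): res(7,5)=23
after path 6 (3→7→5→2→9→10, push 8): res(7,5)=15

Residual capacity of (7,5): 15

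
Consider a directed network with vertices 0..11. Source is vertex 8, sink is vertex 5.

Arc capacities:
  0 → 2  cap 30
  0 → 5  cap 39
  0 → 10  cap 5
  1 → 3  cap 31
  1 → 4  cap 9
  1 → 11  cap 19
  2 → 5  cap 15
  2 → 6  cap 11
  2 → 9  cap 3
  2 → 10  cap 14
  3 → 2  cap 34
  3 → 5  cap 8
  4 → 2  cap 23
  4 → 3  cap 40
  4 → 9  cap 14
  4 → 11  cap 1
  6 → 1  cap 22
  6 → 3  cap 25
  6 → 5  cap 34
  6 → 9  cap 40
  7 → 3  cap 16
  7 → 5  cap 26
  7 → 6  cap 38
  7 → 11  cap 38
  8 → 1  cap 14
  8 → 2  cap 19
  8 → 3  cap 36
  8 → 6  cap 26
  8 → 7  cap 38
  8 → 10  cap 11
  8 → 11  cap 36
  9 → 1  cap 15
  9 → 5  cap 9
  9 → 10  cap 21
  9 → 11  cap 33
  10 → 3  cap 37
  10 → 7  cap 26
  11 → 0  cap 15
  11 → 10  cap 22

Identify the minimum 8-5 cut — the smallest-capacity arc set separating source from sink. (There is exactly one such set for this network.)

augment #1: 8→2→5 push 15
augment #2: 8→3→5 push 8
augment #3: 8→6→5 push 26
augment #4: 8→7→5 push 26
augment #5: 8→2→6→5 push 4
augment #6: 8→7→6→5 push 4
augment #7: 8→11→0→5 push 15
augment #8: 8→1→4→9→5 push 9
max flow = 107; residual-reachable set from 8 gives S-side
cut edges (S→T): {(2,5), (3,5), (6,5), (7,5), (9,5), (11,0)} total cap 107

Min-cut arcs: {(2,5), (3,5), (6,5), (7,5), (9,5), (11,0)} (total capacity 107)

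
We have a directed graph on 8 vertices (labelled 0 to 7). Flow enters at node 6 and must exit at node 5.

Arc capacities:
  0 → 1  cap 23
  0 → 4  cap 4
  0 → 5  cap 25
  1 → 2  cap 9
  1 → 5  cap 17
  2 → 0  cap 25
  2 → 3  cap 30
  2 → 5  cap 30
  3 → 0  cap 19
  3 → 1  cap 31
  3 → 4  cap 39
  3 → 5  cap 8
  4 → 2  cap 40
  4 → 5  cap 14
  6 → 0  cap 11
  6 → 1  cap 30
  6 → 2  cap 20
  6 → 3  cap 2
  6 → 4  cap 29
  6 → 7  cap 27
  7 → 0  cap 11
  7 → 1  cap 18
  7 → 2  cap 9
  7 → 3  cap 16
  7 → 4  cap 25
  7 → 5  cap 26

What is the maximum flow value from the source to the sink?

Maximum flow value: 115

augment #1: 6→0→5 bottleneck 11, total now 11
augment #2: 6→1→5 bottleneck 17, total now 28
augment #3: 6→2→5 bottleneck 20, total now 48
augment #4: 6→3→5 bottleneck 2, total now 50
augment #5: 6→4→5 bottleneck 14, total now 64
augment #6: 6→7→5 bottleneck 26, total now 90
augment #7: 6→1→2→5 bottleneck 9, total now 99
augment #8: 6→4→2→5 bottleneck 1, total now 100
augment #9: 6→7→0→5 bottleneck 1, total now 101
augment #10: 6→4→2→0→5 bottleneck 13, total now 114
augment #11: 6→4→2→3→5 bottleneck 1, total now 115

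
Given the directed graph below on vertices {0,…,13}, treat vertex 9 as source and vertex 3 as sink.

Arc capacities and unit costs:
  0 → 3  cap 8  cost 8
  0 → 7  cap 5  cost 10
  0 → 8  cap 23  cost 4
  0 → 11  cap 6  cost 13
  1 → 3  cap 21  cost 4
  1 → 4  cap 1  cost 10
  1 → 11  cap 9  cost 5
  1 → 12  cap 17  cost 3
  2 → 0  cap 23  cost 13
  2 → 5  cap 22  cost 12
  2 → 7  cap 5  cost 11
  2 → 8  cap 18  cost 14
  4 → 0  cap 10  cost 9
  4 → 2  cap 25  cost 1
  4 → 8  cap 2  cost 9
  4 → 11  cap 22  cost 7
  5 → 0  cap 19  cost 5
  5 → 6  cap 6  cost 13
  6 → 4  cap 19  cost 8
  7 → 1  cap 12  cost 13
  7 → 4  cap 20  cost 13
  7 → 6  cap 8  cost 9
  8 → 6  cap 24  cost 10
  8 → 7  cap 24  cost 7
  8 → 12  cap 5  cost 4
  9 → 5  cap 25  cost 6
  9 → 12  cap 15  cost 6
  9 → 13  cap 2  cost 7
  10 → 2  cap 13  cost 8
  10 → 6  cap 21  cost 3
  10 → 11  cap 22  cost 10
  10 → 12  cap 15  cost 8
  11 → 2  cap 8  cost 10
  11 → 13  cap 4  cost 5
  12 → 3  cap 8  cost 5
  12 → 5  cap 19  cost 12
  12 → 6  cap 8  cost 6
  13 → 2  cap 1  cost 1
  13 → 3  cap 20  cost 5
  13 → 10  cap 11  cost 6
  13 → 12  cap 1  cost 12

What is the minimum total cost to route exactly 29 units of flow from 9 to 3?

shortest-cost path #1: 9→12→3 push 8 @ unit cost 11 (adds 88)
shortest-cost path #2: 9→13→3 push 2 @ unit cost 12 (adds 24)
shortest-cost path #3: 9→5→0→3 push 8 @ unit cost 19 (adds 152)
shortest-cost path #4: 9→5→0→11→13→3 push 4 @ unit cost 34 (adds 136)
shortest-cost path #5: 9→5→0→7→1→3 push 5 @ unit cost 38 (adds 190)
shortest-cost path #6: 9→5→0→8→7→1→3 push 2 @ unit cost 39 (adds 78)
total cost = 668

Minimum cost for 29 units: 668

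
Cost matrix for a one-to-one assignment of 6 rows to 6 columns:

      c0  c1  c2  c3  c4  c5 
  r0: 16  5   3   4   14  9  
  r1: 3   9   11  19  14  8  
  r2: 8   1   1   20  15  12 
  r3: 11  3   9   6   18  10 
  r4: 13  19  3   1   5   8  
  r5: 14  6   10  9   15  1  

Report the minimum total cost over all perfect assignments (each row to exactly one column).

optimal assignment: row0→col3 (cost 4), row1→col0 (cost 3), row2→col2 (cost 1), row3→col1 (cost 3), row4→col4 (cost 5), row5→col5 (cost 1)
total = 4 + 3 + 1 + 3 + 5 + 1 = 17

Minimum assignment cost: 17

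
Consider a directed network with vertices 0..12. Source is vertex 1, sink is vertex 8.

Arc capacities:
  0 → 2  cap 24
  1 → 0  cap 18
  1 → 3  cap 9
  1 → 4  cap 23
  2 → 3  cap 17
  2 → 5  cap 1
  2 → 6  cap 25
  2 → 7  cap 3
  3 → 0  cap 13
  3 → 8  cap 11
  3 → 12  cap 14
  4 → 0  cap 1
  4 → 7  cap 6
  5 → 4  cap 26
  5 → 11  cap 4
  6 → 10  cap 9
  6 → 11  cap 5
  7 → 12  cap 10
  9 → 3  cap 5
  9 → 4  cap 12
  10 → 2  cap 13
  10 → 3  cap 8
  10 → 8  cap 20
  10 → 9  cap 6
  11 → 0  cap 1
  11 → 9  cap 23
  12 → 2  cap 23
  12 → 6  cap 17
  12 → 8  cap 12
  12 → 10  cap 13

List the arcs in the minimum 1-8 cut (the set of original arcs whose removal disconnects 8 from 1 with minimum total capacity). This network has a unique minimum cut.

augment #1: 1→3→8 push 9
augment #2: 1→0→2→3→8 push 2
augment #3: 1→4→7→12→8 push 6
augment #4: 1→0→2→3→12→8 push 6
augment #5: 1→0→2→6→10→8 push 9
augment #6: 1→0→2→3→12→10→8 push 1
augment #7: 1→4→0→2→3→12→10→8 push 1
max flow = 34; residual-reachable set from 1 gives S-side
cut edges (S→T): {(1,0), (1,3), (4,0), (4,7)} total cap 34

Min-cut arcs: {(1,0), (1,3), (4,0), (4,7)} (total capacity 34)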